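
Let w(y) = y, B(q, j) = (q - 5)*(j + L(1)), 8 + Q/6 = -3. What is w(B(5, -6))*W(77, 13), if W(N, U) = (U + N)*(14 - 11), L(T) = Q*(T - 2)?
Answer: 0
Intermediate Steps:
Q = -66 (Q = -48 + 6*(-3) = -48 - 18 = -66)
L(T) = 132 - 66*T (L(T) = -66*(T - 2) = -66*(-2 + T) = 132 - 66*T)
B(q, j) = (-5 + q)*(66 + j) (B(q, j) = (q - 5)*(j + (132 - 66*1)) = (-5 + q)*(j + (132 - 66)) = (-5 + q)*(j + 66) = (-5 + q)*(66 + j))
W(N, U) = 3*N + 3*U (W(N, U) = (N + U)*3 = 3*N + 3*U)
w(B(5, -6))*W(77, 13) = (-330 - 5*(-6) + 66*5 - 6*5)*(3*77 + 3*13) = (-330 + 30 + 330 - 30)*(231 + 39) = 0*270 = 0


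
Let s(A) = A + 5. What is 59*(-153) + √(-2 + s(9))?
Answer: -9027 + 2*√3 ≈ -9023.5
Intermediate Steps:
s(A) = 5 + A
59*(-153) + √(-2 + s(9)) = 59*(-153) + √(-2 + (5 + 9)) = -9027 + √(-2 + 14) = -9027 + √12 = -9027 + 2*√3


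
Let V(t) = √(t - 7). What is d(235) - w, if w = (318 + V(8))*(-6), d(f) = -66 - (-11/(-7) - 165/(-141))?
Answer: 607090/329 ≈ 1845.3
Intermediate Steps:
V(t) = √(-7 + t)
d(f) = -22616/329 (d(f) = -66 - (-11*(-⅐) - 165*(-1/141)) = -66 - (11/7 + 55/47) = -66 - 1*902/329 = -66 - 902/329 = -22616/329)
w = -1914 (w = (318 + √(-7 + 8))*(-6) = (318 + √1)*(-6) = (318 + 1)*(-6) = 319*(-6) = -1914)
d(235) - w = -22616/329 - 1*(-1914) = -22616/329 + 1914 = 607090/329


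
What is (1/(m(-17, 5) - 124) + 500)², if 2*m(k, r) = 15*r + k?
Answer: 2256155001/9025 ≈ 2.4999e+5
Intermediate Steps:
m(k, r) = k/2 + 15*r/2 (m(k, r) = (15*r + k)/2 = (k + 15*r)/2 = k/2 + 15*r/2)
(1/(m(-17, 5) - 124) + 500)² = (1/(((½)*(-17) + (15/2)*5) - 124) + 500)² = (1/((-17/2 + 75/2) - 124) + 500)² = (1/(29 - 124) + 500)² = (1/(-95) + 500)² = (-1/95 + 500)² = (47499/95)² = 2256155001/9025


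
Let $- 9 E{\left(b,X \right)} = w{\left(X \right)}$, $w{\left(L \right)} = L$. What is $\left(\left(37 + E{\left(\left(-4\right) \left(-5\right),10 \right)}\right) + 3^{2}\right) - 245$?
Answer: $- \frac{1801}{9} \approx -200.11$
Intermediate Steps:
$E{\left(b,X \right)} = - \frac{X}{9}$
$\left(\left(37 + E{\left(\left(-4\right) \left(-5\right),10 \right)}\right) + 3^{2}\right) - 245 = \left(\left(37 - \frac{10}{9}\right) + 3^{2}\right) - 245 = \left(\left(37 - \frac{10}{9}\right) + 9\right) - 245 = \left(\frac{323}{9} + 9\right) - 245 = \frac{404}{9} - 245 = - \frac{1801}{9}$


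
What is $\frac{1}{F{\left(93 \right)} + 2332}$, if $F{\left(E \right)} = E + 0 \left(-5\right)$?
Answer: $\frac{1}{2425} \approx 0.00041237$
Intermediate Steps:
$F{\left(E \right)} = E$ ($F{\left(E \right)} = E + 0 = E$)
$\frac{1}{F{\left(93 \right)} + 2332} = \frac{1}{93 + 2332} = \frac{1}{2425}$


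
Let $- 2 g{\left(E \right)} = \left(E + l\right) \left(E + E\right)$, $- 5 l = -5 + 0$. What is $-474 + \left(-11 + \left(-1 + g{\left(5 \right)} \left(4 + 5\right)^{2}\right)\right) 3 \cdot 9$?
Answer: $-66408$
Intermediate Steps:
$l = 1$ ($l = - \frac{-5 + 0}{5} = \left(- \frac{1}{5}\right) \left(-5\right) = 1$)
$g{\left(E \right)} = - E \left(1 + E\right)$ ($g{\left(E \right)} = - \frac{\left(E + 1\right) \left(E + E\right)}{2} = - \frac{\left(1 + E\right) 2 E}{2} = - \frac{2 E \left(1 + E\right)}{2} = - E \left(1 + E\right)$)
$-474 + \left(-11 + \left(-1 + g{\left(5 \right)} \left(4 + 5\right)^{2}\right)\right) 3 \cdot 9 = -474 + \left(-11 + \left(-1 + \left(-1\right) 5 \left(1 + 5\right) \left(4 + 5\right)^{2}\right)\right) 3 \cdot 9 = -474 + \left(-11 + \left(-1 + \left(-1\right) 5 \cdot 6 \cdot 9^{2}\right)\right) 3 \cdot 9 = -474 + \left(-11 - 2431\right) 3 \cdot 9 = -474 + \left(-2442\right) 3 \cdot 9 = -474 - 65934 = -66408$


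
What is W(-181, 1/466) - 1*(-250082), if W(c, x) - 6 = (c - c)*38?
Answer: 250088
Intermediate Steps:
W(c, x) = 6 (W(c, x) = 6 + (c - c)*38 = 6 + 0*38 = 6 + 0 = 6)
W(-181, 1/466) - 1*(-250082) = 6 - 1*(-250082) = 6 + 250082 = 250088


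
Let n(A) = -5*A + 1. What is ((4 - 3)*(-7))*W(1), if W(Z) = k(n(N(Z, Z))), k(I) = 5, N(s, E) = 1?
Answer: -35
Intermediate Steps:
n(A) = 1 - 5*A
W(Z) = 5
((4 - 3)*(-7))*W(1) = ((4 - 3)*(-7))*5 = (1*(-7))*5 = -7*5 = -35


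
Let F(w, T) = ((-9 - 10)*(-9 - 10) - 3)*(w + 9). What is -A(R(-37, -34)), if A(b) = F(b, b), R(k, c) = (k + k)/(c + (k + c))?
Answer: -364802/105 ≈ -3474.3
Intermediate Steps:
F(w, T) = 3222 + 358*w (F(w, T) = (-19*(-19) - 3)*(9 + w) = (361 - 3)*(9 + w) = 358*(9 + w) = 3222 + 358*w)
R(k, c) = 2*k/(k + 2*c) (R(k, c) = (2*k)/(c + (c + k)) = (2*k)/(k + 2*c) = 2*k/(k + 2*c))
A(b) = 3222 + 358*b
-A(R(-37, -34)) = -(3222 + 358*(2*(-37)/(-37 + 2*(-34)))) = -(3222 + 358*(2*(-37)/(-37 - 68))) = -(3222 + 358*(2*(-37)/(-105))) = -(3222 + 358*(2*(-37)*(-1/105))) = -(3222 + 358*(74/105)) = -(3222 + 26492/105) = -1*364802/105 = -364802/105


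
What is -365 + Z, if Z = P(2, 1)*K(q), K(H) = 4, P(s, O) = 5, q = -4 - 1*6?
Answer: -345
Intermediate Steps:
q = -10 (q = -4 - 6 = -10)
Z = 20 (Z = 5*4 = 20)
-365 + Z = -365 + 20 = -345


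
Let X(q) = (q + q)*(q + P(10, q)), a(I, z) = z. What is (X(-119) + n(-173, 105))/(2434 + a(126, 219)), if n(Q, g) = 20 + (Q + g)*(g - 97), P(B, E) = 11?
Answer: 25180/2653 ≈ 9.4911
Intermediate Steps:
X(q) = 2*q*(11 + q) (X(q) = (q + q)*(q + 11) = (2*q)*(11 + q) = 2*q*(11 + q))
n(Q, g) = 20 + (-97 + g)*(Q + g) (n(Q, g) = 20 + (Q + g)*(-97 + g) = 20 + (-97 + g)*(Q + g))
(X(-119) + n(-173, 105))/(2434 + a(126, 219)) = (2*(-119)*(11 - 119) + (20 + 105² - 97*(-173) - 97*105 - 173*105))/(2434 + 219) = (2*(-119)*(-108) + (20 + 11025 + 16781 - 10185 - 18165))/2653 = (25704 - 524)*(1/2653) = 25180*(1/2653) = 25180/2653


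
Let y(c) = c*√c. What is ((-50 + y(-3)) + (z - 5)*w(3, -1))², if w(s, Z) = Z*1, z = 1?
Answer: 2089 + 276*I*√3 ≈ 2089.0 + 478.05*I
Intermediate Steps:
w(s, Z) = Z
y(c) = c^(3/2)
((-50 + y(-3)) + (z - 5)*w(3, -1))² = ((-50 + (-3)^(3/2)) + (1 - 5)*(-1))² = ((-50 - 3*I*√3) - 4*(-1))² = ((-50 - 3*I*√3) + 4)² = (-46 - 3*I*√3)²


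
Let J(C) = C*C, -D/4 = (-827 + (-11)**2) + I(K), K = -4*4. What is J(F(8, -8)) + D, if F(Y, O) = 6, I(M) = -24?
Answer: 2956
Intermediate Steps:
K = -16
D = 2920 (D = -4*((-827 + (-11)**2) - 24) = -4*((-827 + 121) - 24) = -4*(-706 - 24) = -4*(-730) = 2920)
J(C) = C**2
J(F(8, -8)) + D = 6**2 + 2920 = 36 + 2920 = 2956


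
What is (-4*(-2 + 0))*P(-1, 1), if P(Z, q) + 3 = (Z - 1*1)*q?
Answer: -40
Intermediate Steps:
P(Z, q) = -3 + q*(-1 + Z) (P(Z, q) = -3 + (Z - 1*1)*q = -3 + (Z - 1)*q = -3 + (-1 + Z)*q = -3 + q*(-1 + Z))
(-4*(-2 + 0))*P(-1, 1) = (-4*(-2 + 0))*(-3 - 1*1 - 1*1) = (-4*(-2))*(-3 - 1 - 1) = 8*(-5) = -40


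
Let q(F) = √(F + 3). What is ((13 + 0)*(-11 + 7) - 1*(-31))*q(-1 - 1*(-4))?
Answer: -21*√6 ≈ -51.439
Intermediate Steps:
q(F) = √(3 + F)
((13 + 0)*(-11 + 7) - 1*(-31))*q(-1 - 1*(-4)) = ((13 + 0)*(-11 + 7) - 1*(-31))*√(3 + (-1 - 1*(-4))) = (13*(-4) + 31)*√(3 + (-1 + 4)) = (-52 + 31)*√(3 + 3) = -21*√6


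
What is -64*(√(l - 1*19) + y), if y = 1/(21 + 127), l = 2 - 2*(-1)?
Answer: -16/37 - 64*I*√15 ≈ -0.43243 - 247.87*I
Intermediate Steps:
l = 4 (l = 2 + 2 = 4)
y = 1/148 ≈ 0.0067568
-64*(√(l - 1*19) + y) = -64*(√(4 - 1*19) + 1/148) = -64*(√(4 - 19) + 1/148) = -64*(√(-15) + 1/148) = -64*(I*√15 + 1/148) = -64*(1/148 + I*√15) = -16/37 - 64*I*√15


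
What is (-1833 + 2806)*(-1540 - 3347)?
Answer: -4755051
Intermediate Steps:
(-1833 + 2806)*(-1540 - 3347) = 973*(-4887) = -4755051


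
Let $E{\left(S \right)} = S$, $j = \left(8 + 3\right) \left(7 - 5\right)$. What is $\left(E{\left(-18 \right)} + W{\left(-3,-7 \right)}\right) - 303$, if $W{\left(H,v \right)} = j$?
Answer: $-299$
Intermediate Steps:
$j = 22$ ($j = 11 \cdot 2 = 22$)
$W{\left(H,v \right)} = 22$
$\left(E{\left(-18 \right)} + W{\left(-3,-7 \right)}\right) - 303 = \left(-18 + 22\right) - 303 = 4 - 303 = -299$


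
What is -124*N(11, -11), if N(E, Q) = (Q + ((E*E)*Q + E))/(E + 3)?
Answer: 82522/7 ≈ 11789.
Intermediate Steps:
N(E, Q) = (E + Q + Q*E**2)/(3 + E) (N(E, Q) = (Q + (E**2*Q + E))/(3 + E) = (Q + (Q*E**2 + E))/(3 + E) = (Q + (E + Q*E**2))/(3 + E) = (E + Q + Q*E**2)/(3 + E))
-124*N(11, -11) = -124*(11 - 11 - 11*11**2)/(3 + 11) = -124*(11 - 11 - 11*121)/14 = -62*(11 - 11 - 1331)/7 = -62*(-1331)/7 = -124*(-1331/14) = 82522/7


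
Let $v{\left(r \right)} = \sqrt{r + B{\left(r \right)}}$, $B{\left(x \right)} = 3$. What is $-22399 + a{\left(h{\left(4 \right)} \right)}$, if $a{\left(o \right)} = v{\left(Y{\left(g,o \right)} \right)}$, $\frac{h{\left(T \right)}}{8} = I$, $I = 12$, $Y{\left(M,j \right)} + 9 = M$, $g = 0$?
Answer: $-22399 + i \sqrt{6} \approx -22399.0 + 2.4495 i$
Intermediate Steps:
$Y{\left(M,j \right)} = -9 + M$
$h{\left(T \right)} = 96$ ($h{\left(T \right)} = 8 \cdot 12 = 96$)
$v{\left(r \right)} = \sqrt{3 + r}$ ($v{\left(r \right)} = \sqrt{r + 3} = \sqrt{3 + r}$)
$a{\left(o \right)} = i \sqrt{6}$ ($a{\left(o \right)} = \sqrt{3 + \left(-9 + 0\right)} = \sqrt{3 - 9} = \sqrt{-6} = i \sqrt{6}$)
$-22399 + a{\left(h{\left(4 \right)} \right)} = -22399 + i \sqrt{6}$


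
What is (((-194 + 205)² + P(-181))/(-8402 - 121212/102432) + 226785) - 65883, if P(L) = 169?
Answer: 11541429279406/71729573 ≈ 1.6090e+5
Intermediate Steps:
(((-194 + 205)² + P(-181))/(-8402 - 121212/102432) + 226785) - 65883 = (((-194 + 205)² + 169)/(-8402 - 121212/102432) + 226785) - 65883 = ((11² + 169)/(-8402 - 121212*1/102432) + 226785) - 65883 = ((121 + 169)/(-8402 - 10101/8536) + 226785) - 65883 = (290/(-71729573/8536) + 226785) - 65883 = (290*(-8536/71729573) + 226785) - 65883 = (-2475440/71729573 + 226785) - 65883 = 16267188737365/71729573 - 65883 = 11541429279406/71729573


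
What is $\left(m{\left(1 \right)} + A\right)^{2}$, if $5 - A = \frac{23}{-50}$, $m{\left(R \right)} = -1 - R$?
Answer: $\frac{29929}{2500} \approx 11.972$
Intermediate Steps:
$A = \frac{273}{50}$ ($A = 5 - \frac{23}{-50} = 5 - 23 \left(- \frac{1}{50}\right) = 5 - - \frac{23}{50} = 5 + \frac{23}{50} = \frac{273}{50} \approx 5.46$)
$\left(m{\left(1 \right)} + A\right)^{2} = \left(\left(-1 - 1\right) + \frac{273}{50}\right)^{2} = \left(-2 + \frac{273}{50}\right)^{2} = \left(\frac{173}{50}\right)^{2} = \frac{29929}{2500}$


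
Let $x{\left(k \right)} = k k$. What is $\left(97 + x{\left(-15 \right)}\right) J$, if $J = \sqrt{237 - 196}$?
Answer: $322 \sqrt{41} \approx 2061.8$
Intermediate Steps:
$x{\left(k \right)} = k^{2}$
$J = \sqrt{41} \approx 6.4031$
$\left(97 + x{\left(-15 \right)}\right) J = \left(97 + \left(-15\right)^{2}\right) \sqrt{41} = \left(97 + 225\right) \sqrt{41} = 322 \sqrt{41}$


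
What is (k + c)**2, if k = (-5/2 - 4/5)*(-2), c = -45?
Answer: 36864/25 ≈ 1474.6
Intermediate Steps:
k = 33/5 (k = (-5*1/2 - 4*1/5)*(-2) = (-5/2 - 4/5)*(-2) = -33/10*(-2) = 33/5 ≈ 6.6000)
(k + c)**2 = (33/5 - 45)**2 = (-192/5)**2 = 36864/25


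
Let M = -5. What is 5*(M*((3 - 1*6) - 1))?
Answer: 100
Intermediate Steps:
5*(M*((3 - 1*6) - 1)) = 5*(-5*((3 - 1*6) - 1)) = 5*(-5*((3 - 6) - 1)) = 5*(-5*(-3 - 1)) = 5*(-5*(-4)) = 5*20 = 100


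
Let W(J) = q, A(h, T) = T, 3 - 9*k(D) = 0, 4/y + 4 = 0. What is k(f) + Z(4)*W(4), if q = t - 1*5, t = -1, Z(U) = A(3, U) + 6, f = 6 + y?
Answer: -179/3 ≈ -59.667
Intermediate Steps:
y = -1 (y = 4/(-4 + 0) = 4/(-4) = 4*(-¼) = -1)
f = 5 (f = 6 - 1 = 5)
k(D) = ⅓ (k(D) = ⅓ - ⅑*0 = ⅓ + 0 = ⅓)
Z(U) = 6 + U (Z(U) = U + 6 = 6 + U)
q = -6 (q = -1 - 1*5 = -1 - 5 = -6)
W(J) = -6
k(f) + Z(4)*W(4) = ⅓ + (6 + 4)*(-6) = ⅓ + 10*(-6) = ⅓ - 60 = -179/3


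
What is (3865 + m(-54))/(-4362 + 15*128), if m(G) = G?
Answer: -103/66 ≈ -1.5606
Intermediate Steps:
(3865 + m(-54))/(-4362 + 15*128) = (3865 - 54)/(-4362 + 15*128) = 3811/(-4362 + 1920) = 3811/(-2442) = 3811*(-1/2442) = -103/66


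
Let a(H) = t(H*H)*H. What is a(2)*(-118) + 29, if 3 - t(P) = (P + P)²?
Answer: 14425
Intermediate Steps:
t(P) = 3 - 4*P² (t(P) = 3 - (P + P)² = 3 - (2*P)² = 3 - 4*P²)
a(H) = H*(3 - 4*H⁴) (a(H) = (3 - 4*H⁴)*H = H*(3 - 4*H⁴))
a(2)*(-118) + 29 = (2*(3 - 4*2⁴))*(-118) + 29 = (2*(3 - 4*16))*(-118) + 29 = (2*(3 - 64))*(-118) + 29 = (2*(-61))*(-118) + 29 = -122*(-118) + 29 = 14396 + 29 = 14425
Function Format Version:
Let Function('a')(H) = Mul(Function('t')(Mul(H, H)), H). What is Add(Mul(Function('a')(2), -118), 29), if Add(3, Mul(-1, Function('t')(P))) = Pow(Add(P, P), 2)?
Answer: 14425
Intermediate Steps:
Function('t')(P) = Add(3, Mul(-4, Pow(P, 2))) (Function('t')(P) = Add(3, Mul(-1, Pow(Add(P, P), 2))) = Add(3, Mul(-1, Pow(Mul(2, P), 2))) = Add(3, Mul(-1, Mul(4, Pow(P, 2)))) = Add(3, Mul(-4, Pow(P, 2))))
Function('a')(H) = Mul(H, Add(3, Mul(-4, Pow(H, 4)))) (Function('a')(H) = Mul(Add(3, Mul(-4, Pow(Mul(H, H), 2))), H) = Mul(Add(3, Mul(-4, Pow(Pow(H, 2), 2))), H) = Mul(Add(3, Mul(-4, Pow(H, 4))), H) = Mul(H, Add(3, Mul(-4, Pow(H, 4)))))
Add(Mul(Function('a')(2), -118), 29) = Add(Mul(Mul(2, Add(3, Mul(-4, Pow(2, 4)))), -118), 29) = Add(Mul(Mul(2, Add(3, Mul(-4, 16))), -118), 29) = Add(Mul(Mul(2, Add(3, -64)), -118), 29) = Add(Mul(Mul(2, -61), -118), 29) = Add(Mul(-122, -118), 29) = Add(14396, 29) = 14425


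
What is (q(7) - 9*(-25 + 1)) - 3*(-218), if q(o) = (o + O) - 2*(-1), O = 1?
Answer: 880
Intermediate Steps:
q(o) = 3 + o (q(o) = (o + 1) - 2*(-1) = (1 + o) + 2 = 3 + o)
(q(7) - 9*(-25 + 1)) - 3*(-218) = ((3 + 7) - 9*(-25 + 1)) - 3*(-218) = (10 - 9*(-24)) + 654 = (10 + 216) + 654 = 226 + 654 = 880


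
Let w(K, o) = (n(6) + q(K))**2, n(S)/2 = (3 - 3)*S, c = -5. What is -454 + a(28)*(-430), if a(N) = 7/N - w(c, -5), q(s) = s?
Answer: 20377/2 ≈ 10189.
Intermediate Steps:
n(S) = 0 (n(S) = 2*((3 - 3)*S) = 2*(0*S) = 2*0 = 0)
w(K, o) = K**2 (w(K, o) = (0 + K)**2 = K**2)
a(N) = -25 + 7/N (a(N) = 7/N - 1*(-5)**2 = 7/N - 1*25 = 7/N - 25 = -25 + 7/N)
-454 + a(28)*(-430) = -454 + (-25 + 7/28)*(-430) = -454 + (-25 + 7*(1/28))*(-430) = -454 + (-25 + 1/4)*(-430) = -454 - 99/4*(-430) = -454 + 21285/2 = 20377/2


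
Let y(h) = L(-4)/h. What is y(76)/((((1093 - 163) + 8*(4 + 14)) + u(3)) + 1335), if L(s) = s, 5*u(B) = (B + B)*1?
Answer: -5/228969 ≈ -2.1837e-5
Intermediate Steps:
u(B) = 2*B/5 (u(B) = ((B + B)*1)/5 = ((2*B)*1)/5 = (2*B)/5 = 2*B/5)
y(h) = -4/h
y(76)/((((1093 - 163) + 8*(4 + 14)) + u(3)) + 1335) = (-4/76)/((((1093 - 163) + 8*(4 + 14)) + (2/5)*3) + 1335) = (-4*1/76)/(((930 + 8*18) + 6/5) + 1335) = -1/(19*(((930 + 144) + 6/5) + 1335)) = -1/(19*((1074 + 6/5) + 1335)) = -1/(19*(5376/5 + 1335)) = -1/(19*12051/5) = -1/19*5/12051 = -5/228969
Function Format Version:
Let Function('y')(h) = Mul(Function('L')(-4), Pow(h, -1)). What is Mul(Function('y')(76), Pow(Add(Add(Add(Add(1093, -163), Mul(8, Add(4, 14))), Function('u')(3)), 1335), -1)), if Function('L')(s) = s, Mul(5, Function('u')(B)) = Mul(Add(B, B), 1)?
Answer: Rational(-5, 228969) ≈ -2.1837e-5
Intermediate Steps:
Function('u')(B) = Mul(Rational(2, 5), B) (Function('u')(B) = Mul(Rational(1, 5), Mul(Add(B, B), 1)) = Mul(Rational(1, 5), Mul(Mul(2, B), 1)) = Mul(Rational(1, 5), Mul(2, B)) = Mul(Rational(2, 5), B))
Function('y')(h) = Mul(-4, Pow(h, -1))
Mul(Function('y')(76), Pow(Add(Add(Add(Add(1093, -163), Mul(8, Add(4, 14))), Function('u')(3)), 1335), -1)) = Mul(Mul(-4, Pow(76, -1)), Pow(Add(Add(Add(Add(1093, -163), Mul(8, Add(4, 14))), Mul(Rational(2, 5), 3)), 1335), -1)) = Mul(Mul(-4, Rational(1, 76)), Pow(Add(Add(Add(930, Mul(8, 18)), Rational(6, 5)), 1335), -1)) = Mul(Rational(-1, 19), Pow(Add(Add(Add(930, 144), Rational(6, 5)), 1335), -1)) = Mul(Rational(-1, 19), Pow(Add(Add(1074, Rational(6, 5)), 1335), -1)) = Mul(Rational(-1, 19), Pow(Add(Rational(5376, 5), 1335), -1)) = Mul(Rational(-1, 19), Pow(Rational(12051, 5), -1)) = Mul(Rational(-1, 19), Rational(5, 12051)) = Rational(-5, 228969)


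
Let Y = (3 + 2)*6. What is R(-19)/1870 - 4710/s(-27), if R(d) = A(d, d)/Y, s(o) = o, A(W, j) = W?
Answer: 29358943/168300 ≈ 174.44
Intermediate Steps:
Y = 30 (Y = 5*6 = 30)
R(d) = d/30
R(-19)/1870 - 4710/s(-27) = ((1/30)*(-19))/1870 - 4710/(-27) = -19/30*1/1870 - 4710*(-1/27) = -19/56100 + 1570/9 = 29358943/168300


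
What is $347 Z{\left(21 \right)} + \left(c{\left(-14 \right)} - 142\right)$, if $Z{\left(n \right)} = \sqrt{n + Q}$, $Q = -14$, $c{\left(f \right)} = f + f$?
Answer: $-170 + 347 \sqrt{7} \approx 748.08$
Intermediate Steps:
$c{\left(f \right)} = 2 f$
$Z{\left(n \right)} = \sqrt{-14 + n}$ ($Z{\left(n \right)} = \sqrt{n - 14} = \sqrt{-14 + n}$)
$347 Z{\left(21 \right)} + \left(c{\left(-14 \right)} - 142\right) = 347 \sqrt{-14 + 21} + \left(2 \left(-14\right) - 142\right) = 347 \sqrt{7} - 170 = -170 + 347 \sqrt{7}$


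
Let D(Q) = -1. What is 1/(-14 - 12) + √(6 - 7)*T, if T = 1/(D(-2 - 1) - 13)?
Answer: -1/26 - I/14 ≈ -0.038462 - 0.071429*I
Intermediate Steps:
T = -1/14 (T = 1/(-1 - 13) = 1/(-14) = -1/14 ≈ -0.071429)
1/(-14 - 12) + √(6 - 7)*T = 1/(-14 - 12) + √(6 - 7)*(-1/14) = 1/(-26) + √(-1)*(-1/14) = -1/26 + I*(-1/14) = -1/26 - I/14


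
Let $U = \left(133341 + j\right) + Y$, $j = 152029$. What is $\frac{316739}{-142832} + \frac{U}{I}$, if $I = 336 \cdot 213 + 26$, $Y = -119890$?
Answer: $\frac{4244369}{45247408} \approx 0.093804$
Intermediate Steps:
$U = 165480$ ($U = \left(133341 + 152029\right) - 119890 = 285370 - 119890 = 165480$)
$I = 71594$ ($I = 71568 + 26 = 71594$)
$\frac{316739}{-142832} + \frac{U}{I} = \frac{316739}{-142832} + \frac{165480}{71594} = 316739 \left(- \frac{1}{142832}\right) + 165480 \cdot \frac{1}{71594} = - \frac{2803}{1264} + \frac{82740}{35797} = \frac{4244369}{45247408}$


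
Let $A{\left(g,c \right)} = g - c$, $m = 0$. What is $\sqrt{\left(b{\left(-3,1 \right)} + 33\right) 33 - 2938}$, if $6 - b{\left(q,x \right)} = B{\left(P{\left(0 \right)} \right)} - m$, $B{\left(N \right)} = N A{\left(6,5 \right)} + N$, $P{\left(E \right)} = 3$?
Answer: $43 i \approx 43.0 i$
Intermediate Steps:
$B{\left(N \right)} = 2 N$ ($B{\left(N \right)} = N \left(6 - 5\right) + N = N 1 + N = N + N = 2 N$)
$b{\left(q,x \right)} = 0$ ($b{\left(q,x \right)} = 6 - \left(2 \cdot 3 - 0\right) = 6 - \left(6 + 0\right) = 6 - 6 = 0$)
$\sqrt{\left(b{\left(-3,1 \right)} + 33\right) 33 - 2938} = \sqrt{\left(0 + 33\right) 33 - 2938} = \sqrt{33 \cdot 33 - 2938} = \sqrt{1089 - 2938} = \sqrt{-1849} = 43 i$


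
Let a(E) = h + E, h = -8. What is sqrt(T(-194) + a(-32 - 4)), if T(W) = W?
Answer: I*sqrt(238) ≈ 15.427*I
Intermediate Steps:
a(E) = -8 + E
sqrt(T(-194) + a(-32 - 4)) = sqrt(-194 + (-8 + (-32 - 4))) = sqrt(-194 + (-8 - 36)) = sqrt(-194 - 44) = sqrt(-238) = I*sqrt(238)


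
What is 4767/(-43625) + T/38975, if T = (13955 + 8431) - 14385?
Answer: 6529992/68011375 ≈ 0.096013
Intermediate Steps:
T = 8001 (T = 22386 - 14385 = 8001)
4767/(-43625) + T/38975 = 4767/(-43625) + 8001/38975 = 4767*(-1/43625) + 8001*(1/38975) = -4767/43625 + 8001/38975 = 6529992/68011375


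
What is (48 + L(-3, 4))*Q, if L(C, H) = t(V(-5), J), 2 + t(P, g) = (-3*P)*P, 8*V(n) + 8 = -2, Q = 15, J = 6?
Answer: 9915/16 ≈ 619.69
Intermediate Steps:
V(n) = -5/4 (V(n) = -1 + (1/8)*(-2) = -1 - 1/4 = -5/4)
t(P, g) = -2 - 3*P**2 (t(P, g) = -2 + (-3*P)*P = -2 - 3*P**2)
L(C, H) = -107/16 (L(C, H) = -2 - 3*(-5/4)**2 = -2 - 3*25/16 = -2 - 75/16 = -107/16)
(48 + L(-3, 4))*Q = (48 - 107/16)*15 = (661/16)*15 = 9915/16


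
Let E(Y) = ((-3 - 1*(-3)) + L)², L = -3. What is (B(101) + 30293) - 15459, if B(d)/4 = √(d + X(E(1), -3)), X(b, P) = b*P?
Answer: 14834 + 4*√74 ≈ 14868.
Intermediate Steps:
E(Y) = 9 (E(Y) = ((-3 - 1*(-3)) - 3)² = ((-3 + 3) - 3)² = (0 - 3)² = (-3)² = 9)
X(b, P) = P*b
B(d) = 4*√(-27 + d) (B(d) = 4*√(d - 3*9) = 4*√(d - 27) = 4*√(-27 + d))
(B(101) + 30293) - 15459 = (4*√(-27 + 101) + 30293) - 15459 = (4*√74 + 30293) - 15459 = (30293 + 4*√74) - 15459 = 14834 + 4*√74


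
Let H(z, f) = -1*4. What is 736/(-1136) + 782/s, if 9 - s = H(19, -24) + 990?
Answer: -100464/69367 ≈ -1.4483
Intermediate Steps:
H(z, f) = -4
s = -977 (s = 9 - (-4 + 990) = 9 - 1*986 = 9 - 986 = -977)
736/(-1136) + 782/s = 736/(-1136) + 782/(-977) = 736*(-1/1136) + 782*(-1/977) = -46/71 - 782/977 = -100464/69367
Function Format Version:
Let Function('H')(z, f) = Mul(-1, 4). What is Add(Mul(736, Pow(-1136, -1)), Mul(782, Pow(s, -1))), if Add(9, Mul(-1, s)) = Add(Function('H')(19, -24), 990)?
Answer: Rational(-100464, 69367) ≈ -1.4483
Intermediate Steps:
Function('H')(z, f) = -4
s = -977 (s = Add(9, Mul(-1, Add(-4, 990))) = Add(9, Mul(-1, 986)) = Add(9, -986) = -977)
Add(Mul(736, Pow(-1136, -1)), Mul(782, Pow(s, -1))) = Add(Mul(736, Pow(-1136, -1)), Mul(782, Pow(-977, -1))) = Add(Mul(736, Rational(-1, 1136)), Mul(782, Rational(-1, 977))) = Add(Rational(-46, 71), Rational(-782, 977)) = Rational(-100464, 69367)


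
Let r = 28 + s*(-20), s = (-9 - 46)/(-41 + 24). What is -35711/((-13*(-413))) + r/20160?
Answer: -2802707/421260 ≈ -6.6532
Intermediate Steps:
s = 55/17 (s = -55/(-17) = -55*(-1/17) = 55/17 ≈ 3.2353)
r = -624/17 (r = 28 + (55/17)*(-20) = 28 - 1100/17 = -624/17 ≈ -36.706)
-35711/((-13*(-413))) + r/20160 = -35711/((-13*(-413))) - 624/17/20160 = -35711/5369 - 624/17*1/20160 = -35711*1/5369 - 13/7140 = -2747/413 - 13/7140 = -2802707/421260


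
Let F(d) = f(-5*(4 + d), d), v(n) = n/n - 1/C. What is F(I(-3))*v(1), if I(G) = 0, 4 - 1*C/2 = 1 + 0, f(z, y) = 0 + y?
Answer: 0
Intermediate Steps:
f(z, y) = y
C = 6 (C = 8 - 2*(1 + 0) = 8 - 2*1 = 8 - 2 = 6)
v(n) = ⅚ (v(n) = n/n - 1/6 = 1 - 1*⅙ = 1 - ⅙ = ⅚)
F(d) = d
F(I(-3))*v(1) = 0*(⅚) = 0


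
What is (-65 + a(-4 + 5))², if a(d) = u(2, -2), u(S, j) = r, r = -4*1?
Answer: 4761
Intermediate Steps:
r = -4
u(S, j) = -4
a(d) = -4
(-65 + a(-4 + 5))² = (-65 - 4)² = (-69)² = 4761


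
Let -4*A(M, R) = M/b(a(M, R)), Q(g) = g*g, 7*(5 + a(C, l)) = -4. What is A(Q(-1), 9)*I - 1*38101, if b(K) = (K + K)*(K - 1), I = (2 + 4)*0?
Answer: -38101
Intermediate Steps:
a(C, l) = -39/7 (a(C, l) = -5 + (1/7)*(-4) = -5 - 4/7 = -39/7)
I = 0 (I = 6*0 = 0)
b(K) = 2*K*(-1 + K) (b(K) = (2*K)*(-1 + K) = 2*K*(-1 + K))
Q(g) = g**2
A(M, R) = -49*M/14352 (A(M, R) = -M/(4*(2*(-39/7)*(-1 - 39/7))) = -M/(4*(2*(-39/7)*(-46/7))) = -M/(4*3588/49) = -M*49/(4*3588) = -49*M/14352)
A(Q(-1), 9)*I - 1*38101 = -49/14352*(-1)**2*0 - 1*38101 = -49/14352*1*0 - 38101 = -49/14352*0 - 38101 = 0 - 38101 = -38101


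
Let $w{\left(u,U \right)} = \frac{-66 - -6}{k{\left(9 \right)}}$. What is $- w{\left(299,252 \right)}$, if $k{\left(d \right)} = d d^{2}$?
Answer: $\frac{20}{243} \approx 0.082304$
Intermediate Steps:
$k{\left(d \right)} = d^{3}$
$w{\left(u,U \right)} = - \frac{20}{243}$ ($w{\left(u,U \right)} = \frac{-66 - -6}{9^{3}} = \frac{-66 + 6}{729} = \left(-60\right) \frac{1}{729} = - \frac{20}{243}$)
$- w{\left(299,252 \right)} = \left(-1\right) \left(- \frac{20}{243}\right) = \frac{20}{243}$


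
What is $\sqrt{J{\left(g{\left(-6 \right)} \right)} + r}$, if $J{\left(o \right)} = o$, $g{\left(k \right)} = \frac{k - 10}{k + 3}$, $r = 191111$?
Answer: $\frac{7 \sqrt{35103}}{3} \approx 437.17$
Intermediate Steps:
$g{\left(k \right)} = \frac{-10 + k}{3 + k}$
$\sqrt{J{\left(g{\left(-6 \right)} \right)} + r} = \sqrt{\frac{-10 - 6}{3 - 6} + 191111} = \sqrt{\frac{1}{-3} \left(-16\right) + 191111} = \sqrt{\left(- \frac{1}{3}\right) \left(-16\right) + 191111} = \sqrt{\frac{16}{3} + 191111} = \sqrt{\frac{573349}{3}} = \frac{7 \sqrt{35103}}{3}$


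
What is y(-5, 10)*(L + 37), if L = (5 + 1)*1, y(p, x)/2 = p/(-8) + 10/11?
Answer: 5805/44 ≈ 131.93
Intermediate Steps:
y(p, x) = 20/11 - p/4 (y(p, x) = 2*(p/(-8) + 10/11) = 2*(p*(-1/8) + 10*(1/11)) = 2*(-p/8 + 10/11) = 2*(10/11 - p/8) = 20/11 - p/4)
L = 6 (L = 6*1 = 6)
y(-5, 10)*(L + 37) = (20/11 - 1/4*(-5))*(6 + 37) = (20/11 + 5/4)*43 = (135/44)*43 = 5805/44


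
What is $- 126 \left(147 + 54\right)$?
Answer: $-25326$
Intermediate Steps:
$- 126 \left(147 + 54\right) = \left(-126\right) 201 = -25326$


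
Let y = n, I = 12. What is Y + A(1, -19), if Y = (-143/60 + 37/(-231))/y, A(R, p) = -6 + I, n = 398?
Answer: 3673603/612920 ≈ 5.9936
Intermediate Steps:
y = 398
A(R, p) = 6 (A(R, p) = -6 + 12 = 6)
Y = -3917/612920 (Y = (-143/60 + 37/(-231))/398 = (-143*1/60 + 37*(-1/231))*(1/398) = (-143/60 - 37/231)*(1/398) = -3917/1540*1/398 = -3917/612920 ≈ -0.0063907)
Y + A(1, -19) = -3917/612920 + 6 = 3673603/612920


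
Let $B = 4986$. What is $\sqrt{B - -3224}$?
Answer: $\sqrt{8210} \approx 90.609$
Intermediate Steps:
$\sqrt{B - -3224} = \sqrt{4986 - -3224} = \sqrt{4986 + 3224} = \sqrt{8210}$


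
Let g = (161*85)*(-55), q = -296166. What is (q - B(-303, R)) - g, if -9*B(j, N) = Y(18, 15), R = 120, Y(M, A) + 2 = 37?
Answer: 4108616/9 ≈ 4.5651e+5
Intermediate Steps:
Y(M, A) = 35 (Y(M, A) = -2 + 37 = 35)
B(j, N) = -35/9 (B(j, N) = -1/9*35 = -35/9)
g = -752675 (g = 13685*(-55) = -752675)
(q - B(-303, R)) - g = (-296166 - 1*(-35/9)) - 1*(-752675) = (-296166 + 35/9) + 752675 = -2665459/9 + 752675 = 4108616/9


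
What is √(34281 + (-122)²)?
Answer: √49165 ≈ 221.73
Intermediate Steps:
√(34281 + (-122)²) = √(34281 + 14884) = √49165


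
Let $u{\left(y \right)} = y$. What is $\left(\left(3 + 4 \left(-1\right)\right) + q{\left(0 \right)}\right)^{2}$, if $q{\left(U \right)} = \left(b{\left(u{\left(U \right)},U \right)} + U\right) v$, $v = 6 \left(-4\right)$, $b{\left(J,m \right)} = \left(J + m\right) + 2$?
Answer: $2401$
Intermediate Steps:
$b{\left(J,m \right)} = 2 + J + m$
$v = -24$
$q{\left(U \right)} = -48 - 72 U$ ($q{\left(U \right)} = \left(\left(2 + U + U\right) + U\right) \left(-24\right) = \left(\left(2 + 2 U\right) + U\right) \left(-24\right) = \left(2 + 3 U\right) \left(-24\right) = -48 - 72 U$)
$\left(\left(3 + 4 \left(-1\right)\right) + q{\left(0 \right)}\right)^{2} = \left(\left(3 + 4 \left(-1\right)\right) - 48\right)^{2} = \left(\left(3 - 4\right) + \left(-48 + 0\right)\right)^{2} = \left(-1 - 48\right)^{2} = \left(-49\right)^{2} = 2401$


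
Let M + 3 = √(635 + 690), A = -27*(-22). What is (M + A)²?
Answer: 350606 + 5910*√53 ≈ 3.9363e+5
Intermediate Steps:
A = 594
M = -3 + 5*√53 (M = -3 + √(635 + 690) = -3 + √1325 = -3 + 5*√53 ≈ 33.401)
(M + A)² = ((-3 + 5*√53) + 594)² = (591 + 5*√53)²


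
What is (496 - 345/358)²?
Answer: 31407991729/128164 ≈ 2.4506e+5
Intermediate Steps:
(496 - 345/358)² = (177223/358)² = 31407991729/128164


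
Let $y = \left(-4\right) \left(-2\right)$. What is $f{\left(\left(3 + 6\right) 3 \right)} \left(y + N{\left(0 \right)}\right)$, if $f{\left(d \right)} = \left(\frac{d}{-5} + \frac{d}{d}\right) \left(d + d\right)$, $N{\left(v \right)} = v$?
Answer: $- \frac{9504}{5} \approx -1900.8$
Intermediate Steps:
$y = 8$
$f{\left(d \right)} = 2 d \left(1 - \frac{d}{5}\right)$ ($f{\left(d \right)} = \left(d \left(- \frac{1}{5}\right) + 1\right) 2 d = \left(- \frac{d}{5} + 1\right) 2 d = \left(1 - \frac{d}{5}\right) 2 d = 2 d \left(1 - \frac{d}{5}\right)$)
$f{\left(\left(3 + 6\right) 3 \right)} \left(y + N{\left(0 \right)}\right) = \frac{2 \left(3 + 6\right) 3 \left(5 - \left(3 + 6\right) 3\right)}{5} \left(8 + 0\right) = \frac{2 \cdot 9 \cdot 3 \left(5 - 9 \cdot 3\right)}{5} \cdot 8 = \frac{2}{5} \cdot 27 \left(5 - 27\right) 8 = \frac{2}{5} \cdot 27 \left(-22\right) 8 = \left(- \frac{1188}{5}\right) 8 = - \frac{9504}{5}$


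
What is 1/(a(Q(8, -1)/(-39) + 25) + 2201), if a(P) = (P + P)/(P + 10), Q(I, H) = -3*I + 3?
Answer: 231/508763 ≈ 0.00045404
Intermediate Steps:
Q(I, H) = 3 - 3*I
a(P) = 2*P/(10 + P) (a(P) = (2*P)/(10 + P) = 2*P/(10 + P))
1/(a(Q(8, -1)/(-39) + 25) + 2201) = 1/(2*((3 - 3*8)/(-39) + 25)/(10 + ((3 - 3*8)/(-39) + 25)) + 2201) = 1/(2*((3 - 24)*(-1/39) + 25)/(10 + ((3 - 24)*(-1/39) + 25)) + 2201) = 1/(2*(-21*(-1/39) + 25)/(10 + (-21*(-1/39) + 25)) + 2201) = 1/(2*(7/13 + 25)/(10 + (7/13 + 25)) + 2201) = 1/(2*(332/13)/(10 + 332/13) + 2201) = 1/(2*(332/13)/(462/13) + 2201) = 1/(2*(332/13)*(13/462) + 2201) = 1/(332/231 + 2201) = 1/(508763/231) = 231/508763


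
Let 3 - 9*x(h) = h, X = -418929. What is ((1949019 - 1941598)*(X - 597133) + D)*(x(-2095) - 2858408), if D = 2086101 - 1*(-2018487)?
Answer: 193855207731151036/9 ≈ 2.1539e+16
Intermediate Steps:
x(h) = 1/3 - h/9
D = 4104588 (D = 2086101 + 2018487 = 4104588)
((1949019 - 1941598)*(X - 597133) + D)*(x(-2095) - 2858408) = ((1949019 - 1941598)*(-418929 - 597133) + 4104588)*((1/3 - 1/9*(-2095)) - 2858408) = (7421*(-1016062) + 4104588)*((1/3 + 2095/9) - 2858408) = (-7540196102 + 4104588)*(2098/9 - 2858408) = -7536091514*(-25723574/9) = 193855207731151036/9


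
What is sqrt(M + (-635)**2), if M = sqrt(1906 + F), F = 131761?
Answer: sqrt(403225 + sqrt(133667)) ≈ 635.29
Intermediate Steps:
M = sqrt(133667) (M = sqrt(1906 + 131761) = sqrt(133667) ≈ 365.60)
sqrt(M + (-635)**2) = sqrt(sqrt(133667) + (-635)**2) = sqrt(sqrt(133667) + 403225) = sqrt(403225 + sqrt(133667))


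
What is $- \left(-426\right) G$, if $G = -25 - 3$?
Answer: $-11928$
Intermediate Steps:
$G = -28$ ($G = -25 - 3 = -28$)
$- \left(-426\right) G = - \left(-426\right) \left(-28\right) = \left(-1\right) 11928 = -11928$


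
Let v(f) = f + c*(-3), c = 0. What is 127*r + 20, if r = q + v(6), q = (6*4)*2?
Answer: 6878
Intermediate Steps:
v(f) = f (v(f) = f + 0*(-3) = f + 0 = f)
q = 48 (q = 24*2 = 48)
r = 54 (r = 48 + 6 = 54)
127*r + 20 = 127*54 + 20 = 6858 + 20 = 6878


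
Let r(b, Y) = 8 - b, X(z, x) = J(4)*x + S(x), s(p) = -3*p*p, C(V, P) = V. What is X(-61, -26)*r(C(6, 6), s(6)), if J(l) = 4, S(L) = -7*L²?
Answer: -9672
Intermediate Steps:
s(p) = -3*p²
X(z, x) = -7*x² + 4*x (X(z, x) = 4*x - 7*x² = -7*x² + 4*x)
X(-61, -26)*r(C(6, 6), s(6)) = (-26*(4 - 7*(-26)))*(8 - 1*6) = (-26*(4 + 182))*(8 - 6) = -26*186*2 = -4836*2 = -9672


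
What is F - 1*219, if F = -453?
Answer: -672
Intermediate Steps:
F - 1*219 = -453 - 1*219 = -453 - 219 = -672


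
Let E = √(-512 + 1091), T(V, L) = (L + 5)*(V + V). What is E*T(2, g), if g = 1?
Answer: 24*√579 ≈ 577.50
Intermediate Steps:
T(V, L) = 2*V*(5 + L) (T(V, L) = (5 + L)*(2*V) = 2*V*(5 + L))
E = √579 ≈ 24.062
E*T(2, g) = √579*(2*2*(5 + 1)) = √579*(2*2*6) = √579*24 = 24*√579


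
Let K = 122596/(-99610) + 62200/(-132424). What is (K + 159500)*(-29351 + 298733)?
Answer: 35422098771962150442/824422165 ≈ 4.2966e+10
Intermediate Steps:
K = -1401899669/824422165 (K = 122596*(-1/99610) + 62200*(-1/132424) = -61298/49805 - 7775/16553 = -1401899669/824422165 ≈ -1.7005)
(K + 159500)*(-29351 + 298733) = (-1401899669/824422165 + 159500)*(-29351 + 298733) = (131493933417831/824422165)*269382 = 35422098771962150442/824422165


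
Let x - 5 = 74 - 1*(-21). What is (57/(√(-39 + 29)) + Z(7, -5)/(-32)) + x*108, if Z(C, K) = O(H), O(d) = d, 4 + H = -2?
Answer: 172803/16 - 57*I*√10/10 ≈ 10800.0 - 18.025*I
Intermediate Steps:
H = -6 (H = -4 - 2 = -6)
Z(C, K) = -6
x = 100 (x = 5 + (74 - 1*(-21)) = 5 + (74 + 21) = 5 + 95 = 100)
(57/(√(-39 + 29)) + Z(7, -5)/(-32)) + x*108 = (57/(√(-39 + 29)) - 6/(-32)) + 100*108 = (57/(√(-10)) - 6*(-1/32)) + 10800 = (57/((I*√10)) + 3/16) + 10800 = (57*(-I*√10/10) + 3/16) + 10800 = (-57*I*√10/10 + 3/16) + 10800 = (3/16 - 57*I*√10/10) + 10800 = 172803/16 - 57*I*√10/10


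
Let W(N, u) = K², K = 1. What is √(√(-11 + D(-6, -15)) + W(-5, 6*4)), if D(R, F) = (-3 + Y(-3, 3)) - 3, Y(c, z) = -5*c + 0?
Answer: √(1 + I*√2) ≈ 1.1688 + 0.605*I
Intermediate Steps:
Y(c, z) = -5*c
D(R, F) = 9 (D(R, F) = (-3 - 5*(-3)) - 3 = (-3 + 15) - 3 = 12 - 3 = 9)
W(N, u) = 1 (W(N, u) = 1² = 1)
√(√(-11 + D(-6, -15)) + W(-5, 6*4)) = √(√(-11 + 9) + 1) = √(√(-2) + 1) = √(I*√2 + 1) = √(1 + I*√2)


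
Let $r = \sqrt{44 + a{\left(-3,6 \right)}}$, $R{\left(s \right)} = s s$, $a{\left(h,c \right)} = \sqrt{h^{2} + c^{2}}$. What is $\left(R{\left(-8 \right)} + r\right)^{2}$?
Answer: $\left(64 + \sqrt{44 + 3 \sqrt{5}}\right)^{2} \approx 5058.2$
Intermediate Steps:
$a{\left(h,c \right)} = \sqrt{c^{2} + h^{2}}$
$R{\left(s \right)} = s^{2}$
$r = \sqrt{44 + 3 \sqrt{5}}$ ($r = \sqrt{44 + \sqrt{6^{2} + \left(-3\right)^{2}}} = \sqrt{44 + \sqrt{36 + 9}} = \sqrt{44 + \sqrt{45}} = \sqrt{44 + 3 \sqrt{5}} \approx 7.121$)
$\left(R{\left(-8 \right)} + r\right)^{2} = \left(\left(-8\right)^{2} + \sqrt{44 + 3 \sqrt{5}}\right)^{2} = \left(64 + \sqrt{44 + 3 \sqrt{5}}\right)^{2}$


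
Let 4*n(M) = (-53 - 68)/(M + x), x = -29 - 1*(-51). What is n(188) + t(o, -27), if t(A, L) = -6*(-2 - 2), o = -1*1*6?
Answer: 20039/840 ≈ 23.856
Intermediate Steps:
o = -6 (o = -1*6 = -6)
x = 22 (x = -29 + 51 = 22)
n(M) = -121/(4*(22 + M)) (n(M) = ((-53 - 68)/(M + 22))/4 = (-121/(22 + M))/4 = -121/(4*(22 + M)))
t(A, L) = 24 (t(A, L) = -6*(-4) = 24)
n(188) + t(o, -27) = -121/(88 + 4*188) + 24 = -121/(88 + 752) + 24 = -121/840 + 24 = 20039/840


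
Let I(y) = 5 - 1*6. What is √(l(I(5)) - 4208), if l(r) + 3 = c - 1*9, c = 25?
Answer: I*√4195 ≈ 64.769*I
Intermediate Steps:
I(y) = -1 (I(y) = 5 - 6 = -1)
l(r) = 13 (l(r) = -3 + (25 - 1*9) = -3 + (25 - 9) = -3 + 16 = 13)
√(l(I(5)) - 4208) = √(13 - 4208) = √(-4195) = I*√4195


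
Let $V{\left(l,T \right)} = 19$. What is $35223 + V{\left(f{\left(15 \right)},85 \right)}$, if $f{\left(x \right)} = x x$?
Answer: $35242$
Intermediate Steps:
$f{\left(x \right)} = x^{2}$
$35223 + V{\left(f{\left(15 \right)},85 \right)} = 35223 + 19 = 35242$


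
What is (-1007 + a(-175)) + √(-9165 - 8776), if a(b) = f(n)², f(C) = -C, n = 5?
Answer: -982 + I*√17941 ≈ -982.0 + 133.94*I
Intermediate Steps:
a(b) = 25 (a(b) = (-1*5)² = (-5)² = 25)
(-1007 + a(-175)) + √(-9165 - 8776) = (-1007 + 25) + √(-9165 - 8776) = -982 + √(-17941) = -982 + I*√17941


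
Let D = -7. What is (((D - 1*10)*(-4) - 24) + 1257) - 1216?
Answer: 85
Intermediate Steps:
(((D - 1*10)*(-4) - 24) + 1257) - 1216 = (((-7 - 1*10)*(-4) - 24) + 1257) - 1216 = (((-7 - 10)*(-4) - 24) + 1257) - 1216 = ((-17*(-4) - 24) + 1257) - 1216 = ((68 - 24) + 1257) - 1216 = (44 + 1257) - 1216 = 1301 - 1216 = 85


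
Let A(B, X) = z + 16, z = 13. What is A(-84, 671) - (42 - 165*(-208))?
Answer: -34333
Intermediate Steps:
A(B, X) = 29 (A(B, X) = 13 + 16 = 29)
A(-84, 671) - (42 - 165*(-208)) = 29 - (42 - 165*(-208)) = 29 - (42 + 34320) = 29 - 1*34362 = 29 - 34362 = -34333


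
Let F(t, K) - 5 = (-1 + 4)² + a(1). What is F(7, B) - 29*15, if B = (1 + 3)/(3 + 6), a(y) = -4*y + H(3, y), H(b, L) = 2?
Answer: -423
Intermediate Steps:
a(y) = 2 - 4*y (a(y) = -4*y + 2 = 2 - 4*y)
B = 4/9 ≈ 0.44444
F(t, K) = 12 (F(t, K) = 5 + ((-1 + 4)² + (2 - 4*1)) = 5 + (3² + (2 - 4)) = 5 + (9 - 2) = 5 + 7 = 12)
F(7, B) - 29*15 = 12 - 29*15 = 12 - 435 = -423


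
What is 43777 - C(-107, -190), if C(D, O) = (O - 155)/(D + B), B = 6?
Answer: 4421132/101 ≈ 43774.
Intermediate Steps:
C(D, O) = (-155 + O)/(6 + D) (C(D, O) = (O - 155)/(D + 6) = (-155 + O)/(6 + D))
43777 - C(-107, -190) = 43777 - (-155 - 190)/(6 - 107) = 43777 - (-345)/(-101) = 43777 - (-1)*(-345)/101 = 43777 - 1*345/101 = 43777 - 345/101 = 4421132/101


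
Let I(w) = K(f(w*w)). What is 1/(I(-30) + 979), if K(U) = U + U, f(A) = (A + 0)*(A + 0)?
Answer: 1/1620979 ≈ 6.1691e-7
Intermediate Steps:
f(A) = A**2 (f(A) = A*A = A**2)
K(U) = 2*U
I(w) = 2*w**4 (I(w) = 2*(w*w)**2 = 2*(w**2)**2 = 2*w**4)
1/(I(-30) + 979) = 1/(2*(-30)**4 + 979) = 1/(2*810000 + 979) = 1/(1620000 + 979) = 1/1620979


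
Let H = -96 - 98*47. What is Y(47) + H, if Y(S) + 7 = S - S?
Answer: -4709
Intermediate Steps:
H = -4702 (H = -96 - 4606 = -4702)
Y(S) = -7 (Y(S) = -7 + (S - S) = -7 + 0 = -7)
Y(47) + H = -7 - 4702 = -4709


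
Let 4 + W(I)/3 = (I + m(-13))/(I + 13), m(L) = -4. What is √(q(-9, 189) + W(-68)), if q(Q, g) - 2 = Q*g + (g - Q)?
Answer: I*√4564945/55 ≈ 38.847*I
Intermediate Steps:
q(Q, g) = 2 + g - Q + Q*g (q(Q, g) = 2 + (Q*g + (g - Q)) = 2 + (g - Q + Q*g) = 2 + g - Q + Q*g)
W(I) = -12 + 3*(-4 + I)/(13 + I) (W(I) = -12 + 3*((I - 4)/(I + 13)) = -12 + 3*((-4 + I)/(13 + I)) = -12 + 3*(-4 + I)/(13 + I))
√(q(-9, 189) + W(-68)) = √((2 + 189 - 1*(-9) - 9*189) + 3*(-56 - 3*(-68))/(13 - 68)) = √((2 + 189 + 9 - 1701) + 3*(-56 + 204)/(-55)) = √(-1501 + 3*(-1/55)*148) = √(-1501 - 444/55) = √(-82999/55) = I*√4564945/55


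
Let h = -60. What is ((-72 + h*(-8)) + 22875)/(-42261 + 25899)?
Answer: -2587/1818 ≈ -1.4230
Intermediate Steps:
((-72 + h*(-8)) + 22875)/(-42261 + 25899) = ((-72 - 60*(-8)) + 22875)/(-42261 + 25899) = ((-72 + 480) + 22875)/(-16362) = (408 + 22875)*(-1/16362) = 23283*(-1/16362) = -2587/1818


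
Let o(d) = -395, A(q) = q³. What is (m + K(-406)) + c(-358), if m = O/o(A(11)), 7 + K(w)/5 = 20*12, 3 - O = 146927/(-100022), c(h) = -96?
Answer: 42234342617/39508690 ≈ 1069.0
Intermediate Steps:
O = 446993/100022 (O = 3 - 146927/(-100022) = 3 - 146927*(-1)/100022 = 3 - 1*(-146927/100022) = 3 + 146927/100022 = 446993/100022 ≈ 4.4689)
K(w) = 1165 (K(w) = -35 + 5*(20*12) = -35 + 5*240 = -35 + 1200 = 1165)
m = -446993/39508690 (m = (446993/100022)/(-395) = (446993/100022)*(-1/395) = -446993/39508690 ≈ -0.011314)
(m + K(-406)) + c(-358) = (-446993/39508690 + 1165) - 96 = 46027176857/39508690 - 96 = 42234342617/39508690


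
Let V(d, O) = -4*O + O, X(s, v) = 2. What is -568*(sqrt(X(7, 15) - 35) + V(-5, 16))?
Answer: 27264 - 568*I*sqrt(33) ≈ 27264.0 - 3262.9*I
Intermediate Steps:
V(d, O) = -3*O
-568*(sqrt(X(7, 15) - 35) + V(-5, 16)) = -568*(sqrt(2 - 35) - 3*16) = -568*(sqrt(-33) - 48) = -568*(I*sqrt(33) - 48) = -568*(-48 + I*sqrt(33)) = 27264 - 568*I*sqrt(33)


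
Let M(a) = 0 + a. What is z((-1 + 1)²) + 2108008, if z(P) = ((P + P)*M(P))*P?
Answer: 2108008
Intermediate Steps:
M(a) = a
z(P) = 2*P³ (z(P) = ((P + P)*P)*P = ((2*P)*P)*P = (2*P²)*P = 2*P³)
z((-1 + 1)²) + 2108008 = 2*((-1 + 1)²)³ + 2108008 = 2*(0²)³ + 2108008 = 2*0³ + 2108008 = 2*0 + 2108008 = 0 + 2108008 = 2108008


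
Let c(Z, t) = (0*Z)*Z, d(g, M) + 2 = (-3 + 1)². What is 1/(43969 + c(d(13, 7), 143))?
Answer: 1/43969 ≈ 2.2743e-5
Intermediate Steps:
d(g, M) = 2 (d(g, M) = -2 + (-3 + 1)² = -2 + (-2)² = -2 + 4 = 2)
c(Z, t) = 0 (c(Z, t) = 0*Z = 0)
1/(43969 + c(d(13, 7), 143)) = 1/(43969 + 0) = 1/43969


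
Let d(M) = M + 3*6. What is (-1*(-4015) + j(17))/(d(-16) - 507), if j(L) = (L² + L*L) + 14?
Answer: -4607/505 ≈ -9.1228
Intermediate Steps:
j(L) = 14 + 2*L² (j(L) = (L² + L²) + 14 = 2*L² + 14 = 14 + 2*L²)
d(M) = 18 + M (d(M) = M + 18 = 18 + M)
(-1*(-4015) + j(17))/(d(-16) - 507) = (-1*(-4015) + (14 + 2*17²))/((18 - 16) - 507) = (4015 + (14 + 2*289))/(2 - 507) = (4015 + (14 + 578))/(-505) = (4015 + 592)*(-1/505) = 4607*(-1/505) = -4607/505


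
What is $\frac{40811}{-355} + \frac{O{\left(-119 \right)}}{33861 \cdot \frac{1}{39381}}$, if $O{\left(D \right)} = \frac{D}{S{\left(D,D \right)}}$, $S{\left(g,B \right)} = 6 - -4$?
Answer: $- \frac{1032177537}{8013770} \approx -128.8$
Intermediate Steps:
$S{\left(g,B \right)} = 10$ ($S{\left(g,B \right)} = 6 + 4 = 10$)
$O{\left(D \right)} = \frac{D}{10}$
$\frac{40811}{-355} + \frac{O{\left(-119 \right)}}{33861 \cdot \frac{1}{39381}} = \frac{40811}{-355} + \frac{\frac{1}{10} \left(-119\right)}{33861 \cdot \frac{1}{39381}} = 40811 \left(- \frac{1}{355}\right) - \frac{119}{10 \cdot 33861 \cdot \frac{1}{39381}} = - \frac{40811}{355} - \frac{119}{10 \cdot \frac{11287}{13127}} = - \frac{40811}{355} - \frac{1562113}{112870} = - \frac{1032177537}{8013770}$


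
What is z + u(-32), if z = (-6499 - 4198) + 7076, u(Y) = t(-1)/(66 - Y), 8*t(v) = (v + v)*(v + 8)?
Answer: -202777/56 ≈ -3621.0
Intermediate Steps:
t(v) = v*(8 + v)/4 (t(v) = ((v + v)*(v + 8))/8 = ((2*v)*(8 + v))/8 = (2*v*(8 + v))/8 = v*(8 + v)/4)
u(Y) = -7/(4*(66 - Y)) (u(Y) = ((¼)*(-1)*(8 - 1))/(66 - Y) = ((¼)*(-1)*7)/(66 - Y) = -7/(4*(66 - Y)))
z = -3621 (z = -10697 + 7076 = -3621)
z + u(-32) = -3621 + 7/(4*(-66 - 32)) = -3621 + (7/4)/(-98) = -3621 + (7/4)*(-1/98) = -3621 - 1/56 = -202777/56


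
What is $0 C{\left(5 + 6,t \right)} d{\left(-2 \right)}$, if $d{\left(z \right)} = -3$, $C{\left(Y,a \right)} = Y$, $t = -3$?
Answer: $0$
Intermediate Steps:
$0 C{\left(5 + 6,t \right)} d{\left(-2 \right)} = 0 \left(5 + 6\right) \left(-3\right) = 0 \cdot 11 \left(-3\right) = 0 \left(-3\right) = 0$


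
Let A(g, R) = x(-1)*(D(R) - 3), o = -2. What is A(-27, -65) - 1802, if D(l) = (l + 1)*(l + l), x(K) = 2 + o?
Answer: -1802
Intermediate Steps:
x(K) = 0 (x(K) = 2 - 2 = 0)
D(l) = 2*l*(1 + l) (D(l) = (1 + l)*(2*l) = 2*l*(1 + l))
A(g, R) = 0 (A(g, R) = 0*(2*R*(1 + R) - 3) = 0*(-3 + 2*R*(1 + R)) = 0)
A(-27, -65) - 1802 = 0 - 1802 = -1802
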